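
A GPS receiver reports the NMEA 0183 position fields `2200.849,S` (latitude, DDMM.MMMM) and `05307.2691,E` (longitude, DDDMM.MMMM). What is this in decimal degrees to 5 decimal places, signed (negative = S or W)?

-22.01415, 53.12115

Latitude: split at 2 digits → 22° and 0.849′; 22 + 0.849/60 = 22.014150
hemisphere S, so the sign is −
Longitude: split at 3 digits → 053° and 7.2691′; 53 + 7.2691/60 = 53.121152
E → positive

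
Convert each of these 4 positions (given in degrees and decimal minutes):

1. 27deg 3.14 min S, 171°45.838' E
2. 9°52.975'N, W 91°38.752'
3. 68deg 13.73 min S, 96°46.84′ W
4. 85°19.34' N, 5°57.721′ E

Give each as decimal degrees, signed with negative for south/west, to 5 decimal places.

Point 1:
  φ: 3.14′ = 0.052333°; total 27.052333
  S → negative
  λ: 45.838′ = 0.763967°; total 171.763967
  E ⇒ keep positive
Point 2:
  φ: 9 + 52.975/60 = 9.882917
  N ⇒ keep positive
  Lon: 91 + 38.752/60 = 91.645867
  W ⇒ negate
Point 3:
  Lat: 13.73′ = 0.228833°; total 68.228833
  S ⇒ negate
  Lon: 46.84′ = 0.780667°; total 96.780667
  W ⇒ negate
Point 4:
  Latitude: 19.34′ = 0.322333°; total 85.322333
  N → positive
  Longitude: 5 + 57.721/60 = 5.962017
  E → positive

1. -27.05233, 171.76397
2. 9.88292, -91.64587
3. -68.22883, -96.78067
4. 85.32233, 5.96202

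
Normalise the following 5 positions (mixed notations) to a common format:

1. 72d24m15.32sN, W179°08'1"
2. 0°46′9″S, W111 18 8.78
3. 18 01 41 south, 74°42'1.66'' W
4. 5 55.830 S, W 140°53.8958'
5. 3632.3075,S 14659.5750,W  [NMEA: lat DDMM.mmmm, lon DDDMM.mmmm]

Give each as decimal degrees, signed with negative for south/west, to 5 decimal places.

Point 1:
  φ: 72° + 24/60 + 15.32/3600 = 72 + 0.400000 + 0.004256 = 72.404256
  N → positive
  Longitude: 179 + 8/60 + 1/3600 = 179.133611
  W → negative
Point 2:
  Lat: 0° + 46/60 + 9/3600 = 0 + 0.766667 + 0.002500 = 0.769167
  S → negative
  Lon: 18′ + 8.78″ = 18.14633′; 111 + 18.14633/60 = 111.302439
  W ⇒ negate
Point 3:
  Lat: 1′ + 41″ = 1.68333′; 18 + 1.68333/60 = 18.028056
  S ⇒ negate
  Lon: 42′ + 1.66″ = 42.02767′; 74 + 42.02767/60 = 74.700461
  hemisphere W, so the sign is −
Point 4:
  Lat: 55.83′ = 0.930500°; total 5.930500
  S → negative
  Longitude: 140 + 53.8958/60 = 140.898263
  W → negative
Point 5:
  φ: degrees = first 2 digits = 36, minutes = 32.3075; 36 + 32.3075/60 = 36.538458
  hemisphere S, so the sign is −
  λ: split at 3 digits → 146° and 59.575′; 146 + 59.575/60 = 146.992917
  hemisphere W, so the sign is −

1. 72.40426, -179.13361
2. -0.76917, -111.30244
3. -18.02806, -74.70046
4. -5.93050, -140.89826
5. -36.53846, -146.99292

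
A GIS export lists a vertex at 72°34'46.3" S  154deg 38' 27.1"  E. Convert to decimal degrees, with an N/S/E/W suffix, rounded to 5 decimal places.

72.57953° S, 154.64086° E

Latitude: 34′ + 46.3″ = 34.77167′; 72 + 34.77167/60 = 72.579528
Lon: 154° + 38/60 + 27.1/3600 = 154 + 0.633333 + 0.007528 = 154.640861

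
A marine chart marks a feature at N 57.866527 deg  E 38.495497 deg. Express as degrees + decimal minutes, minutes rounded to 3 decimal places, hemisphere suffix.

57° 51.992′ N, 38° 29.730′ E

Latitude: 57° + 0.866527 × 60 = 57° 51.99162′
Lon: minutes = (38.495497 − 38) × 60 = 29.72982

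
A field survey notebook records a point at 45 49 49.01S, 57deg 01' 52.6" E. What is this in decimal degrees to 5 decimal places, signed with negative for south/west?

φ: 45 + 49/60 + 49.01/3600 = 45.830281
S ⇒ negate
λ: 57° + 1/60 + 52.6/3600 = 57 + 0.016667 + 0.014611 = 57.031278
E → positive

-45.83028, 57.03128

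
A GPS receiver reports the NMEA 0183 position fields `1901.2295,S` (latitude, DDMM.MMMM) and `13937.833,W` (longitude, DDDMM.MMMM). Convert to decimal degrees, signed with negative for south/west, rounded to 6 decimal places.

Lat: split at 2 digits → 19° and 1.2295′; 19 + 1.2295/60 = 19.0204917
S → negative
Longitude: split at 3 digits → 139° and 37.833′; 139 + 37.833/60 = 139.6305500
W ⇒ negate

-19.020492, -139.630550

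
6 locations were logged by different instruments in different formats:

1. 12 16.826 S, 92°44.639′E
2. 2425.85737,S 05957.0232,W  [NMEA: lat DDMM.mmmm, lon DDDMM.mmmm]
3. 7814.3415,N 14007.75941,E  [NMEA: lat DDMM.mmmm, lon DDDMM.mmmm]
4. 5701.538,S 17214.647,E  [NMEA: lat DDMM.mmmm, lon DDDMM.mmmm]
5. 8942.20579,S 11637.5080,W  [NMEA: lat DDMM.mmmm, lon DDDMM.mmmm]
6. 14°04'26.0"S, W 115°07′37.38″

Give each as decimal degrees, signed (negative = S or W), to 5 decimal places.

Point 1:
  Lat: 12 + 16.826/60 = 12.280433
  S → negative
  Longitude: 44.639′ = 0.743983°; total 92.743983
  E ⇒ keep positive
Point 2:
  Lat: split at 2 digits → 24° and 25.85737′; 24 + 25.85737/60 = 24.430956
  S ⇒ negate
  Lon: degrees = first 3 digits = 59, minutes = 57.0232; 59 + 57.0232/60 = 59.950387
  W → negative
Point 3:
  φ: degrees = first 2 digits = 78, minutes = 14.3415; 78 + 14.3415/60 = 78.239025
  N → positive
  Longitude: degrees = first 3 digits = 140, minutes = 7.75941; 140 + 7.75941/60 = 140.129324
  E → positive
Point 4:
  Latitude: degrees = first 2 digits = 57, minutes = 1.538; 57 + 1.538/60 = 57.025633
  S → negative
  Longitude: split at 3 digits → 172° and 14.647′; 172 + 14.647/60 = 172.244117
  E → positive
Point 5:
  Latitude: split at 2 digits → 89° and 42.20579′; 89 + 42.20579/60 = 89.703430
  S ⇒ negate
  λ: split at 3 digits → 116° and 37.508′; 116 + 37.508/60 = 116.625133
  hemisphere W, so the sign is −
Point 6:
  φ: 14° + 4/60 + 26/3600 = 14 + 0.066667 + 0.007222 = 14.073889
  hemisphere S, so the sign is −
  Lon: 115 + 7/60 + 37.38/3600 = 115.127050
  W → negative

1. -12.28043, 92.74398
2. -24.43096, -59.95039
3. 78.23903, 140.12932
4. -57.02563, 172.24412
5. -89.70343, -116.62513
6. -14.07389, -115.12705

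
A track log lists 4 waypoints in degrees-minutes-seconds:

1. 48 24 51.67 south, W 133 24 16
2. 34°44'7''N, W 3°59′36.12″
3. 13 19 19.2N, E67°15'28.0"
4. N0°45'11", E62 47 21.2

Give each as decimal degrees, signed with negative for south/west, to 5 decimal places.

Point 1:
  Lat: 48° + 24/60 + 51.67/3600 = 48 + 0.400000 + 0.014353 = 48.414353
  S → negative
  λ: 133° + 24/60 + 16/3600 = 133 + 0.400000 + 0.004444 = 133.404444
  hemisphere W, so the sign is −
Point 2:
  Lat: 34 + 44/60 + 7/3600 = 34.735278
  N ⇒ keep positive
  Lon: 3 + 59/60 + 36.12/3600 = 3.993367
  W → negative
Point 3:
  φ: 19′ + 19.2″ = 19.32000′; 13 + 19.32000/60 = 13.322000
  N → positive
  λ: 67° + 15/60 + 28/3600 = 67 + 0.250000 + 0.007778 = 67.257778
  E ⇒ keep positive
Point 4:
  Latitude: 45′ + 11″ = 45.18333′; 0 + 45.18333/60 = 0.753056
  N → positive
  Longitude: 62 + 47/60 + 21.2/3600 = 62.789222
  E → positive

1. -48.41435, -133.40444
2. 34.73528, -3.99337
3. 13.32200, 67.25778
4. 0.75306, 62.78922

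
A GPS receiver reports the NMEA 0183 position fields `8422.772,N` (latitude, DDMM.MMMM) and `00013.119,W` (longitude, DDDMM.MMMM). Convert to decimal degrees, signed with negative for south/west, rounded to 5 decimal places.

Latitude: degrees = first 2 digits = 84, minutes = 22.772; 84 + 22.772/60 = 84.379533
N ⇒ keep positive
Longitude: split at 3 digits → 000° and 13.119′; 0 + 13.119/60 = 0.218650
W → negative

84.37953, -0.21865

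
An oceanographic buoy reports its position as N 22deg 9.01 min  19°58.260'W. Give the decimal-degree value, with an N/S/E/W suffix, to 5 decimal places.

22.15017° N, 19.97100° W

φ: 9.01′ = 0.150167°; total 22.150167
λ: 19 + 58.26/60 = 19.971000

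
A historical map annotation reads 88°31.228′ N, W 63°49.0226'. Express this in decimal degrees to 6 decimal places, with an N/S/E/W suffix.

88.520467° N, 63.817043° W

φ: 88 + 31.228/60 = 88.5204667
Longitude: 63 + 49.0226/60 = 63.8170433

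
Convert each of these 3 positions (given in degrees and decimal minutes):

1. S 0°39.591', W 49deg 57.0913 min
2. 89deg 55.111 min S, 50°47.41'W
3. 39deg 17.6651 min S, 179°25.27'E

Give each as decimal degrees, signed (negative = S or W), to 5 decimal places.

Point 1:
  Lat: 39.591′ = 0.659850°; total 0.659850
  hemisphere S, so the sign is −
  Longitude: 49 + 57.0913/60 = 49.951522
  W → negative
Point 2:
  Latitude: 55.111′ = 0.918517°; total 89.918517
  S ⇒ negate
  Longitude: 47.41′ = 0.790167°; total 50.790167
  W → negative
Point 3:
  φ: 17.6651′ = 0.294418°; total 39.294418
  S → negative
  Longitude: 179 + 25.27/60 = 179.421167
  E → positive

1. -0.65985, -49.95152
2. -89.91852, -50.79017
3. -39.29442, 179.42117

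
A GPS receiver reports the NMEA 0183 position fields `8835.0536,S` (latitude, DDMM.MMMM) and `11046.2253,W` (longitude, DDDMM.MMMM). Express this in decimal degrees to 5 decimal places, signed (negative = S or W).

-88.58423, -110.77042

φ: split at 2 digits → 88° and 35.0536′; 88 + 35.0536/60 = 88.584227
S → negative
Longitude: degrees = first 3 digits = 110, minutes = 46.2253; 110 + 46.2253/60 = 110.770422
W ⇒ negate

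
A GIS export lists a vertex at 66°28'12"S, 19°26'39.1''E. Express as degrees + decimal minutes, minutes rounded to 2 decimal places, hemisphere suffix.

66° 28.20′ S, 19° 26.65′ E

Latitude: 28 + 12/60 = 28.2000′
λ: seconds/60 = 0.65167; minutes = 26 + 0.65167 = 26.6517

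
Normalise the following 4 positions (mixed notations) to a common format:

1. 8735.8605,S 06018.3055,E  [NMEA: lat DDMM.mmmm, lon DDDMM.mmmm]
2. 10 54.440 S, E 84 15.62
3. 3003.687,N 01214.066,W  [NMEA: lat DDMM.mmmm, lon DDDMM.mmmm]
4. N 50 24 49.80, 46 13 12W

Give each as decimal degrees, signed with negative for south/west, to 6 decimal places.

1. -87.597675, 60.305092
2. -10.907333, 84.260333
3. 30.061450, -12.234433
4. 50.413833, -46.220000

Point 1:
  Lat: degrees = first 2 digits = 87, minutes = 35.8605; 87 + 35.8605/60 = 87.5976750
  S → negative
  Longitude: split at 3 digits → 060° and 18.3055′; 60 + 18.3055/60 = 60.3050917
  E ⇒ keep positive
Point 2:
  φ: 54.44′ = 0.907333°; total 10.9073333
  S → negative
  Longitude: 15.62′ = 0.260333°; total 84.2603333
  E ⇒ keep positive
Point 3:
  Lat: degrees = first 2 digits = 30, minutes = 3.687; 30 + 3.687/60 = 30.0614500
  N → positive
  Lon: degrees = first 3 digits = 12, minutes = 14.066; 12 + 14.066/60 = 12.2344333
  W ⇒ negate
Point 4:
  Lat: 50° + 24/60 + 49.8/3600 = 50 + 0.400000 + 0.013833 = 50.4138333
  N → positive
  λ: 46° + 13/60 + 12/3600 = 46 + 0.216667 + 0.003333 = 46.2200000
  W ⇒ negate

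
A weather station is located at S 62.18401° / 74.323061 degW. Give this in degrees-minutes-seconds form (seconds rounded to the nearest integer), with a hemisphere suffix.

Lat: 0.184010 × 60 = 11.04060′ → 11′, remainder × 60 = 2.44″
λ: 0.323061° → 19.38366′; 0.38366 × 60 = 23.02″

62°11′2″ S, 74°19′23″ W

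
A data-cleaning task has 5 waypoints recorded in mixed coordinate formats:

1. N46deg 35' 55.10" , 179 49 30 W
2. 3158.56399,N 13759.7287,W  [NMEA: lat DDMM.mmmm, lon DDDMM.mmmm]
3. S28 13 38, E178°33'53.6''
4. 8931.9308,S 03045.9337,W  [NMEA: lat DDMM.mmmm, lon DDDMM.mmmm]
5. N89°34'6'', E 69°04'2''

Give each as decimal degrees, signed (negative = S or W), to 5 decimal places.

1. 46.59864, -179.82500
2. 31.97607, -137.99548
3. -28.22722, 178.56489
4. -89.53218, -30.76556
5. 89.56833, 69.06722

Point 1:
  Lat: 35′ + 55.1″ = 35.91833′; 46 + 35.91833/60 = 46.598639
  N → positive
  Longitude: 179° + 49/60 + 30/3600 = 179 + 0.816667 + 0.008333 = 179.825000
  hemisphere W, so the sign is −
Point 2:
  Latitude: split at 2 digits → 31° and 58.56399′; 31 + 58.56399/60 = 31.976067
  N → positive
  Longitude: degrees = first 3 digits = 137, minutes = 59.7287; 137 + 59.7287/60 = 137.995478
  W → negative
Point 3:
  Latitude: 28 + 13/60 + 38/3600 = 28.227222
  hemisphere S, so the sign is −
  Longitude: 178 + 33/60 + 53.6/3600 = 178.564889
  E ⇒ keep positive
Point 4:
  φ: split at 2 digits → 89° and 31.9308′; 89 + 31.9308/60 = 89.532180
  hemisphere S, so the sign is −
  λ: degrees = first 3 digits = 30, minutes = 45.9337; 30 + 45.9337/60 = 30.765562
  W → negative
Point 5:
  φ: 89 + 34/60 + 6/3600 = 89.568333
  N ⇒ keep positive
  Lon: 69° + 4/60 + 2/3600 = 69 + 0.066667 + 0.000556 = 69.067222
  E → positive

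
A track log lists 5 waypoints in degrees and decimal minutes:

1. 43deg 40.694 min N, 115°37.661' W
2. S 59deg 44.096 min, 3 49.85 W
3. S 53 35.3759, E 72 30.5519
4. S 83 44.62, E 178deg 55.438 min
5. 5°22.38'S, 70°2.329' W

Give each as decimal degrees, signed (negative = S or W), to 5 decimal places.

Point 1:
  Lat: 43 + 40.694/60 = 43.678233
  N → positive
  Longitude: 115 + 37.661/60 = 115.627683
  W → negative
Point 2:
  φ: 44.096′ = 0.734933°; total 59.734933
  S ⇒ negate
  Lon: 3 + 49.85/60 = 3.830833
  W ⇒ negate
Point 3:
  Latitude: 53 + 35.3759/60 = 53.589598
  hemisphere S, so the sign is −
  Longitude: 72 + 30.5519/60 = 72.509198
  E → positive
Point 4:
  Latitude: 44.62′ = 0.743667°; total 83.743667
  S ⇒ negate
  Longitude: 55.438′ = 0.923967°; total 178.923967
  E ⇒ keep positive
Point 5:
  Latitude: 22.38′ = 0.373000°; total 5.373000
  S → negative
  Longitude: 2.329′ = 0.038817°; total 70.038817
  W → negative

1. 43.67823, -115.62768
2. -59.73493, -3.83083
3. -53.58960, 72.50920
4. -83.74367, 178.92397
5. -5.37300, -70.03882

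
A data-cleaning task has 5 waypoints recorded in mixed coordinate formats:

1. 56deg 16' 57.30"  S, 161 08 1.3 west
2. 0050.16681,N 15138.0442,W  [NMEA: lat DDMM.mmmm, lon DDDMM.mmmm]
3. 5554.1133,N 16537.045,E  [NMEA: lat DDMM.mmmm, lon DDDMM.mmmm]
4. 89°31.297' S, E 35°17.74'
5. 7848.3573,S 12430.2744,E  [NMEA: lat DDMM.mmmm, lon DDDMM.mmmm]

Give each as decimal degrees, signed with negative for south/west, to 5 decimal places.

Point 1:
  φ: 56 + 16/60 + 57.3/3600 = 56.282583
  hemisphere S, so the sign is −
  Longitude: 8′ + 1.3″ = 8.02167′; 161 + 8.02167/60 = 161.133694
  W ⇒ negate
Point 2:
  Latitude: degrees = first 2 digits = 0, minutes = 50.16681; 0 + 50.16681/60 = 0.836114
  N → positive
  Lon: degrees = first 3 digits = 151, minutes = 38.0442; 151 + 38.0442/60 = 151.634070
  W ⇒ negate
Point 3:
  φ: split at 2 digits → 55° and 54.1133′; 55 + 54.1133/60 = 55.901888
  N ⇒ keep positive
  Lon: degrees = first 3 digits = 165, minutes = 37.045; 165 + 37.045/60 = 165.617417
  E → positive
Point 4:
  Latitude: 31.297′ = 0.521617°; total 89.521617
  hemisphere S, so the sign is −
  Longitude: 35 + 17.74/60 = 35.295667
  E → positive
Point 5:
  Latitude: split at 2 digits → 78° and 48.3573′; 78 + 48.3573/60 = 78.805955
  hemisphere S, so the sign is −
  Lon: split at 3 digits → 124° and 30.2744′; 124 + 30.2744/60 = 124.504573
  E → positive

1. -56.28258, -161.13369
2. 0.83611, -151.63407
3. 55.90189, 165.61742
4. -89.52162, 35.29567
5. -78.80596, 124.50457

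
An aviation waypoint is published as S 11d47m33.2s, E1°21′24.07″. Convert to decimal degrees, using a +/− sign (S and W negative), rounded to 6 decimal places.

φ: 47′ + 33.2″ = 47.55333′; 11 + 47.55333/60 = 11.7925556
hemisphere S, so the sign is −
Longitude: 21′ + 24.07″ = 21.40117′; 1 + 21.40117/60 = 1.3566861
E → positive

-11.792556, 1.356686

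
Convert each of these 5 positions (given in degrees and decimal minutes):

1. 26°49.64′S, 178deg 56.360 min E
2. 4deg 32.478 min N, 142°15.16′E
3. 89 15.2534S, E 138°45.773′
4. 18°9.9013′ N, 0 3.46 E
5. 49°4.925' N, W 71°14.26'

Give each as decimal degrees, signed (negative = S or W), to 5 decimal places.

Point 1:
  Lat: 26 + 49.64/60 = 26.827333
  S → negative
  Longitude: 178 + 56.36/60 = 178.939333
  E → positive
Point 2:
  Latitude: 32.478′ = 0.541300°; total 4.541300
  N ⇒ keep positive
  λ: 15.16′ = 0.252667°; total 142.252667
  E ⇒ keep positive
Point 3:
  Lat: 89 + 15.2534/60 = 89.254223
  S → negative
  λ: 138 + 45.773/60 = 138.762883
  E → positive
Point 4:
  φ: 18 + 9.9013/60 = 18.165022
  N → positive
  Longitude: 3.46′ = 0.057667°; total 0.057667
  E → positive
Point 5:
  Lat: 4.925′ = 0.082083°; total 49.082083
  N ⇒ keep positive
  Longitude: 71 + 14.26/60 = 71.237667
  W → negative

1. -26.82733, 178.93933
2. 4.54130, 142.25267
3. -89.25422, 138.76288
4. 18.16502, 0.05767
5. 49.08208, -71.23767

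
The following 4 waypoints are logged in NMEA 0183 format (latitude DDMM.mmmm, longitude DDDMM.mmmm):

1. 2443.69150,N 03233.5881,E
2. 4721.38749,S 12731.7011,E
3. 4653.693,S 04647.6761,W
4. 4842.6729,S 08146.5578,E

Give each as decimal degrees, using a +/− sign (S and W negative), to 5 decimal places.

Point 1:
  φ: degrees = first 2 digits = 24, minutes = 43.6915; 24 + 43.6915/60 = 24.728192
  N ⇒ keep positive
  λ: degrees = first 3 digits = 32, minutes = 33.5881; 32 + 33.5881/60 = 32.559802
  E ⇒ keep positive
Point 2:
  φ: split at 2 digits → 47° and 21.38749′; 47 + 21.38749/60 = 47.356458
  S ⇒ negate
  Longitude: split at 3 digits → 127° and 31.7011′; 127 + 31.7011/60 = 127.528352
  E ⇒ keep positive
Point 3:
  Lat: split at 2 digits → 46° and 53.693′; 46 + 53.693/60 = 46.894883
  S ⇒ negate
  λ: split at 3 digits → 046° and 47.6761′; 46 + 47.6761/60 = 46.794602
  W ⇒ negate
Point 4:
  Latitude: split at 2 digits → 48° and 42.6729′; 48 + 42.6729/60 = 48.711215
  S ⇒ negate
  Longitude: split at 3 digits → 081° and 46.5578′; 81 + 46.5578/60 = 81.775963
  E → positive

1. 24.72819, 32.55980
2. -47.35646, 127.52835
3. -46.89488, -46.79460
4. -48.71122, 81.77596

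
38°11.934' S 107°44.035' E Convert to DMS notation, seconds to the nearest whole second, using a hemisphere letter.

38°11′56″ S, 107°44′2″ E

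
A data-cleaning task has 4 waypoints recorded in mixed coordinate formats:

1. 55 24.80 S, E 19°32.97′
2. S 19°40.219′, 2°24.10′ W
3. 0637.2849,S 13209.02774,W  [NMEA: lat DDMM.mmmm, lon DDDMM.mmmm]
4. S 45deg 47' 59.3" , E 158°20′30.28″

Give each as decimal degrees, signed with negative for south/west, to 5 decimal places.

1. -55.41333, 19.54950
2. -19.67032, -2.40167
3. -6.62142, -132.15046
4. -45.79981, 158.34174

Point 1:
  φ: 24.8′ = 0.413333°; total 55.413333
  hemisphere S, so the sign is −
  Longitude: 19 + 32.97/60 = 19.549500
  E ⇒ keep positive
Point 2:
  φ: 19 + 40.219/60 = 19.670317
  hemisphere S, so the sign is −
  Longitude: 24.1′ = 0.401667°; total 2.401667
  W ⇒ negate
Point 3:
  φ: split at 2 digits → 06° and 37.2849′; 6 + 37.2849/60 = 6.621415
  S ⇒ negate
  Longitude: degrees = first 3 digits = 132, minutes = 9.02774; 132 + 9.02774/60 = 132.150462
  hemisphere W, so the sign is −
Point 4:
  φ: 47′ + 59.3″ = 47.98833′; 45 + 47.98833/60 = 45.799806
  S ⇒ negate
  λ: 158° + 20/60 + 30.28/3600 = 158 + 0.333333 + 0.008411 = 158.341744
  E ⇒ keep positive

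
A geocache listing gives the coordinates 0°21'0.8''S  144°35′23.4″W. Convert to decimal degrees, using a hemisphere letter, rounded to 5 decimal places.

Lat: 0° + 21/60 + 0.8/3600 = 0 + 0.350000 + 0.000222 = 0.350222
Longitude: 35′ + 23.4″ = 35.39000′; 144 + 35.39000/60 = 144.589833

0.35022° S, 144.58983° W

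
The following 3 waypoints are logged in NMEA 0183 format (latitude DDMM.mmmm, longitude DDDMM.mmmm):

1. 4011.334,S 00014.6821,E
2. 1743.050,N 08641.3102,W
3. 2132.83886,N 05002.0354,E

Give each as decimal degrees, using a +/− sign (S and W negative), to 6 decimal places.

Point 1:
  Latitude: split at 2 digits → 40° and 11.334′; 40 + 11.334/60 = 40.1889000
  S → negative
  Lon: degrees = first 3 digits = 0, minutes = 14.6821; 0 + 14.6821/60 = 0.2447017
  E → positive
Point 2:
  Lat: split at 2 digits → 17° and 43.05′; 17 + 43.05/60 = 17.7175000
  N → positive
  Longitude: split at 3 digits → 086° and 41.3102′; 86 + 41.3102/60 = 86.6885033
  W ⇒ negate
Point 3:
  Lat: degrees = first 2 digits = 21, minutes = 32.83886; 21 + 32.83886/60 = 21.5473143
  N ⇒ keep positive
  Lon: degrees = first 3 digits = 50, minutes = 2.0354; 50 + 2.0354/60 = 50.0339233
  E ⇒ keep positive

1. -40.188900, 0.244702
2. 17.717500, -86.688503
3. 21.547314, 50.033923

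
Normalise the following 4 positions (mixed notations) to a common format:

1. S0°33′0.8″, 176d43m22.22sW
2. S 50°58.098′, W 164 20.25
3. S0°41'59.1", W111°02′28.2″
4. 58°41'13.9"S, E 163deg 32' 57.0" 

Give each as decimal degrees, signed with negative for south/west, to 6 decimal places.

1. -0.550222, -176.722839
2. -50.968300, -164.337500
3. -0.699750, -111.041167
4. -58.687194, 163.549167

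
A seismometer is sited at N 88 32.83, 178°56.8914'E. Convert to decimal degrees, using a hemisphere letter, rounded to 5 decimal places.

φ: 32.83′ = 0.547167°; total 88.547167
Longitude: 178 + 56.8914/60 = 178.948190

88.54717° N, 178.94819° E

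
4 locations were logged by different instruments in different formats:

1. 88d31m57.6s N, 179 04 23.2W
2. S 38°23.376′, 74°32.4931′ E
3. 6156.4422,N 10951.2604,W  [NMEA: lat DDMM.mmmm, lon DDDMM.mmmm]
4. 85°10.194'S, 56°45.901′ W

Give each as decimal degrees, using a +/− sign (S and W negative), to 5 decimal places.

1. 88.53267, -179.07311
2. -38.38960, 74.54155
3. 61.94070, -109.85434
4. -85.16990, -56.76502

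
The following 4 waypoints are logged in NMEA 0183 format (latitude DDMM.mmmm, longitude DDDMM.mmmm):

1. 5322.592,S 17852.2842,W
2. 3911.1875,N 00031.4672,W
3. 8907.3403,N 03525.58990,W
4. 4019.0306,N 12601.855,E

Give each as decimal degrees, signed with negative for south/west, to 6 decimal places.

1. -53.376533, -178.871403
2. 39.186458, -0.524453
3. 89.122338, -35.426498
4. 40.317177, 126.030917

Point 1:
  φ: degrees = first 2 digits = 53, minutes = 22.592; 53 + 22.592/60 = 53.3765333
  hemisphere S, so the sign is −
  Lon: degrees = first 3 digits = 178, minutes = 52.2842; 178 + 52.2842/60 = 178.8714033
  W ⇒ negate
Point 2:
  Lat: split at 2 digits → 39° and 11.1875′; 39 + 11.1875/60 = 39.1864583
  N ⇒ keep positive
  Longitude: split at 3 digits → 000° and 31.4672′; 0 + 31.4672/60 = 0.5244533
  W → negative
Point 3:
  Latitude: split at 2 digits → 89° and 7.3403′; 89 + 7.3403/60 = 89.1223383
  N ⇒ keep positive
  Lon: degrees = first 3 digits = 35, minutes = 25.5899; 35 + 25.5899/60 = 35.4264983
  W ⇒ negate
Point 4:
  φ: degrees = first 2 digits = 40, minutes = 19.0306; 40 + 19.0306/60 = 40.3171767
  N ⇒ keep positive
  Lon: degrees = first 3 digits = 126, minutes = 1.855; 126 + 1.855/60 = 126.0309167
  E ⇒ keep positive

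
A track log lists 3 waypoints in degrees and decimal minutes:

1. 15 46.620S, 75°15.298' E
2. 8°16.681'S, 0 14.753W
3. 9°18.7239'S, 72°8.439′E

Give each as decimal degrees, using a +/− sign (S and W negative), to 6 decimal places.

1. -15.777000, 75.254967
2. -8.278017, -0.245883
3. -9.312065, 72.140650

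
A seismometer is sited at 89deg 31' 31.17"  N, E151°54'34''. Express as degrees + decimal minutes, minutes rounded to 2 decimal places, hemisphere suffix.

Latitude: seconds/60 = 0.51950; minutes = 31 + 0.51950 = 31.5195
Lon: seconds/60 = 0.56667; minutes = 54 + 0.56667 = 54.5667

89° 31.52′ N, 151° 54.57′ E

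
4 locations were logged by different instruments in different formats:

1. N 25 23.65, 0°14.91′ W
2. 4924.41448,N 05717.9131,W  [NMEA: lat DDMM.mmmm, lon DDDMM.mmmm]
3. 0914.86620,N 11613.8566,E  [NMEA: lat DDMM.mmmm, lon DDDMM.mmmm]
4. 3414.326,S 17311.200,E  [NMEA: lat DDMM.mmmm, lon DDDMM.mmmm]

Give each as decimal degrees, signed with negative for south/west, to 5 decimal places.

1. 25.39417, -0.24850
2. 49.40691, -57.29855
3. 9.24777, 116.23094
4. -34.23877, 173.18667

Point 1:
  Latitude: 25 + 23.65/60 = 25.394167
  N → positive
  Lon: 14.91′ = 0.248500°; total 0.248500
  hemisphere W, so the sign is −
Point 2:
  Lat: split at 2 digits → 49° and 24.41448′; 49 + 24.41448/60 = 49.406908
  N → positive
  Longitude: degrees = first 3 digits = 57, minutes = 17.9131; 57 + 17.9131/60 = 57.298552
  W ⇒ negate
Point 3:
  Latitude: degrees = first 2 digits = 9, minutes = 14.8662; 9 + 14.8662/60 = 9.247770
  N ⇒ keep positive
  Lon: split at 3 digits → 116° and 13.8566′; 116 + 13.8566/60 = 116.230943
  E → positive
Point 4:
  Latitude: split at 2 digits → 34° and 14.326′; 34 + 14.326/60 = 34.238767
  hemisphere S, so the sign is −
  λ: split at 3 digits → 173° and 11.2′; 173 + 11.2/60 = 173.186667
  E → positive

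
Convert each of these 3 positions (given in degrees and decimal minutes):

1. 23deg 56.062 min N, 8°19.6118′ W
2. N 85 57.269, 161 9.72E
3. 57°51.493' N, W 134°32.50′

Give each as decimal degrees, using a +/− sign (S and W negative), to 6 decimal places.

Point 1:
  Latitude: 56.062′ = 0.934367°; total 23.9343667
  N → positive
  Lon: 19.6118′ = 0.326863°; total 8.3268633
  W ⇒ negate
Point 2:
  φ: 85 + 57.269/60 = 85.9544833
  N ⇒ keep positive
  λ: 9.72′ = 0.162000°; total 161.1620000
  E ⇒ keep positive
Point 3:
  Latitude: 51.493′ = 0.858217°; total 57.8582167
  N ⇒ keep positive
  Longitude: 134 + 32.5/60 = 134.5416667
  W → negative

1. 23.934367, -8.326863
2. 85.954483, 161.162000
3. 57.858217, -134.541667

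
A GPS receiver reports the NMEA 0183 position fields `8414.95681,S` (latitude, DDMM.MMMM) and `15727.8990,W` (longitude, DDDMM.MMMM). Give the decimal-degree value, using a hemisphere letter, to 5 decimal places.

84.24928° S, 157.46498° W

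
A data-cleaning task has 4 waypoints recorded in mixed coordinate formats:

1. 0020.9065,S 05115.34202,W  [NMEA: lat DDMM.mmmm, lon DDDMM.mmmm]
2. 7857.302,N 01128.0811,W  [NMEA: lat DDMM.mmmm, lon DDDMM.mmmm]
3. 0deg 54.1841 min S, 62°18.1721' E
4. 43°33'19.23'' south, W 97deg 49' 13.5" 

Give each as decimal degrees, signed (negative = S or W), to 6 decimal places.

1. -0.348442, -51.255700
2. 78.955033, -11.468018
3. -0.903068, 62.302868
4. -43.555342, -97.820417

Point 1:
  Latitude: degrees = first 2 digits = 0, minutes = 20.9065; 0 + 20.9065/60 = 0.3484417
  S → negative
  λ: split at 3 digits → 051° and 15.34202′; 51 + 15.34202/60 = 51.2557003
  W → negative
Point 2:
  Lat: degrees = first 2 digits = 78, minutes = 57.302; 78 + 57.302/60 = 78.9550333
  N ⇒ keep positive
  Lon: degrees = first 3 digits = 11, minutes = 28.0811; 11 + 28.0811/60 = 11.4680183
  W ⇒ negate
Point 3:
  φ: 0 + 54.1841/60 = 0.9030683
  hemisphere S, so the sign is −
  λ: 18.1721′ = 0.302868°; total 62.3028683
  E ⇒ keep positive
Point 4:
  φ: 43 + 33/60 + 19.23/3600 = 43.5553417
  hemisphere S, so the sign is −
  Longitude: 97 + 49/60 + 13.5/3600 = 97.8204167
  W ⇒ negate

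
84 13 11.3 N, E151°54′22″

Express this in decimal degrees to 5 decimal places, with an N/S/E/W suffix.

Latitude: 13′ + 11.3″ = 13.18833′; 84 + 13.18833/60 = 84.219806
λ: 151 + 54/60 + 22/3600 = 151.906111

84.21981° N, 151.90611° E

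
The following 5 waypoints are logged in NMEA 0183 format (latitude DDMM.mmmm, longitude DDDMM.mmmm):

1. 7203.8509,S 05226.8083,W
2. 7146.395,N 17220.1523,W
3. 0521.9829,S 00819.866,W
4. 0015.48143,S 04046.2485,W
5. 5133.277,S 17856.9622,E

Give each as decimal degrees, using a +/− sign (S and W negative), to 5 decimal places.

1. -72.06418, -52.44681
2. 71.77325, -172.33587
3. -5.36638, -8.33110
4. -0.25802, -40.77081
5. -51.55462, 178.94937

Point 1:
  Latitude: split at 2 digits → 72° and 3.8509′; 72 + 3.8509/60 = 72.064182
  S → negative
  Lon: split at 3 digits → 052° and 26.8083′; 52 + 26.8083/60 = 52.446805
  W ⇒ negate
Point 2:
  Latitude: degrees = first 2 digits = 71, minutes = 46.395; 71 + 46.395/60 = 71.773250
  N ⇒ keep positive
  λ: split at 3 digits → 172° and 20.1523′; 172 + 20.1523/60 = 172.335872
  hemisphere W, so the sign is −
Point 3:
  Latitude: split at 2 digits → 05° and 21.9829′; 5 + 21.9829/60 = 5.366382
  S → negative
  λ: degrees = first 3 digits = 8, minutes = 19.866; 8 + 19.866/60 = 8.331100
  W ⇒ negate
Point 4:
  Latitude: split at 2 digits → 00° and 15.48143′; 0 + 15.48143/60 = 0.258024
  hemisphere S, so the sign is −
  λ: split at 3 digits → 040° and 46.2485′; 40 + 46.2485/60 = 40.770808
  W ⇒ negate
Point 5:
  φ: degrees = first 2 digits = 51, minutes = 33.277; 51 + 33.277/60 = 51.554617
  S → negative
  Longitude: split at 3 digits → 178° and 56.9622′; 178 + 56.9622/60 = 178.949370
  E → positive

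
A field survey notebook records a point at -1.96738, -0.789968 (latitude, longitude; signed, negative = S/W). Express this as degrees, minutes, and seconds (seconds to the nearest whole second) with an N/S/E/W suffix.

Latitude is negative → S; |value| = 1.967380
Lat: 0.967380 × 60 = 58.04280′ → 58′, remainder × 60 = 2.57″
Longitude is negative → W; |value| = 0.789968
Longitude: whole degrees 0; 47.39808′ → 47′ and 23.88″

1°58′3″ S, 0°47′24″ W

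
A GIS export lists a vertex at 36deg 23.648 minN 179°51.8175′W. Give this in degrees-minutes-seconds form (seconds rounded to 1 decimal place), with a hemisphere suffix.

Latitude: fractional minutes 0.64800 × 60 = 38.880″
Lon: 51.81750′ → 51′ and 0.81750 × 60 = 49.050″

36°23′38.9″ N, 179°51′49.1″ W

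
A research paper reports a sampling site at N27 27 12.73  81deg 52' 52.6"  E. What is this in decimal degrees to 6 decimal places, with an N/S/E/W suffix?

27.453536° N, 81.881278° E

Latitude: 27° + 27/60 + 12.73/3600 = 27 + 0.450000 + 0.003536 = 27.4535361
λ: 52′ + 52.6″ = 52.87667′; 81 + 52.87667/60 = 81.8812778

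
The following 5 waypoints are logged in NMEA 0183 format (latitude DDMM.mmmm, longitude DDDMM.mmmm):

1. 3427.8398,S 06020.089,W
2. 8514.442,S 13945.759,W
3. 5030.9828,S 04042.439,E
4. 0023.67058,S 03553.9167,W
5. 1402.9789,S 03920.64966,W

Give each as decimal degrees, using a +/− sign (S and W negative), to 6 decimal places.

1. -34.463997, -60.334817
2. -85.240700, -139.762650
3. -50.516380, 40.707317
4. -0.394510, -35.898612
5. -14.049648, -39.344161

Point 1:
  Lat: degrees = first 2 digits = 34, minutes = 27.8398; 34 + 27.8398/60 = 34.4639967
  hemisphere S, so the sign is −
  Longitude: degrees = first 3 digits = 60, minutes = 20.089; 60 + 20.089/60 = 60.3348167
  hemisphere W, so the sign is −
Point 2:
  φ: split at 2 digits → 85° and 14.442′; 85 + 14.442/60 = 85.2407000
  S → negative
  Lon: split at 3 digits → 139° and 45.759′; 139 + 45.759/60 = 139.7626500
  W ⇒ negate
Point 3:
  φ: split at 2 digits → 50° and 30.9828′; 50 + 30.9828/60 = 50.5163800
  hemisphere S, so the sign is −
  Lon: degrees = first 3 digits = 40, minutes = 42.439; 40 + 42.439/60 = 40.7073167
  E ⇒ keep positive
Point 4:
  Lat: split at 2 digits → 00° and 23.67058′; 0 + 23.67058/60 = 0.3945097
  hemisphere S, so the sign is −
  Lon: split at 3 digits → 035° and 53.9167′; 35 + 53.9167/60 = 35.8986117
  W → negative
Point 5:
  Latitude: split at 2 digits → 14° and 2.9789′; 14 + 2.9789/60 = 14.0496483
  S → negative
  Lon: split at 3 digits → 039° and 20.64966′; 39 + 20.64966/60 = 39.3441610
  W → negative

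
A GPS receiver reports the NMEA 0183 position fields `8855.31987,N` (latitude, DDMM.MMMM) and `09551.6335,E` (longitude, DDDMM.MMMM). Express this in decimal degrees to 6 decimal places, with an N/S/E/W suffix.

Latitude: degrees = first 2 digits = 88, minutes = 55.31987; 88 + 55.31987/60 = 88.9219978
Longitude: split at 3 digits → 095° and 51.6335′; 95 + 51.6335/60 = 95.8605583

88.921998° N, 95.860558° E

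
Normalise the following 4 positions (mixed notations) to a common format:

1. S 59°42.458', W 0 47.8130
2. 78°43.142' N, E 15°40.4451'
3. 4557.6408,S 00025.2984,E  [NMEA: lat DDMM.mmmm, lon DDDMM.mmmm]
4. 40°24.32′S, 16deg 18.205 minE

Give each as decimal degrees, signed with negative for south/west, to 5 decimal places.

1. -59.70763, -0.79688
2. 78.71903, 15.67409
3. -45.96068, 0.42164
4. -40.40533, 16.30342

Point 1:
  Latitude: 59 + 42.458/60 = 59.707633
  hemisphere S, so the sign is −
  Lon: 0 + 47.813/60 = 0.796883
  W → negative
Point 2:
  Lat: 78 + 43.142/60 = 78.719033
  N → positive
  Longitude: 40.4451′ = 0.674085°; total 15.674085
  E ⇒ keep positive
Point 3:
  φ: split at 2 digits → 45° and 57.6408′; 45 + 57.6408/60 = 45.960680
  hemisphere S, so the sign is −
  Longitude: degrees = first 3 digits = 0, minutes = 25.2984; 0 + 25.2984/60 = 0.421640
  E ⇒ keep positive
Point 4:
  Latitude: 24.32′ = 0.405333°; total 40.405333
  hemisphere S, so the sign is −
  Longitude: 16 + 18.205/60 = 16.303417
  E → positive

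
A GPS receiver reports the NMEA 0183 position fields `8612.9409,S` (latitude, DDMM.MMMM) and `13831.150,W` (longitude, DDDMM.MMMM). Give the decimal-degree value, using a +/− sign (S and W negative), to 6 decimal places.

-86.215682, -138.519167

φ: split at 2 digits → 86° and 12.9409′; 86 + 12.9409/60 = 86.2156817
hemisphere S, so the sign is −
Longitude: degrees = first 3 digits = 138, minutes = 31.15; 138 + 31.15/60 = 138.5191667
W ⇒ negate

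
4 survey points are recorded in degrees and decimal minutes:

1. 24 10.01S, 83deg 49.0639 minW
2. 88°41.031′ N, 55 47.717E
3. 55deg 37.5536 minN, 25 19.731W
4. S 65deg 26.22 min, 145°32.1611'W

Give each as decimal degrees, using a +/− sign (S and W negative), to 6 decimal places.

Point 1:
  Latitude: 10.01′ = 0.166833°; total 24.1668333
  S ⇒ negate
  Lon: 83 + 49.0639/60 = 83.8177317
  hemisphere W, so the sign is −
Point 2:
  φ: 88 + 41.031/60 = 88.6838500
  N → positive
  λ: 55 + 47.717/60 = 55.7952833
  E ⇒ keep positive
Point 3:
  Latitude: 37.5536′ = 0.625893°; total 55.6258933
  N → positive
  Lon: 19.731′ = 0.328850°; total 25.3288500
  W ⇒ negate
Point 4:
  Latitude: 65 + 26.22/60 = 65.4370000
  S → negative
  Longitude: 32.1611′ = 0.536018°; total 145.5360183
  hemisphere W, so the sign is −

1. -24.166833, -83.817732
2. 88.683850, 55.795283
3. 55.625893, -25.328850
4. -65.437000, -145.536018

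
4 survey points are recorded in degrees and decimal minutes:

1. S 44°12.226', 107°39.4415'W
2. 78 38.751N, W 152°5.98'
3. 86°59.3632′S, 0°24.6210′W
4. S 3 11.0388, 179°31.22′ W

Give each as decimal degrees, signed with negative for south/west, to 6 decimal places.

Point 1:
  Latitude: 44 + 12.226/60 = 44.2037667
  S → negative
  Longitude: 107 + 39.4415/60 = 107.6573583
  hemisphere W, so the sign is −
Point 2:
  Latitude: 38.751′ = 0.645850°; total 78.6458500
  N → positive
  λ: 152 + 5.98/60 = 152.0996667
  W ⇒ negate
Point 3:
  φ: 86 + 59.3632/60 = 86.9893867
  hemisphere S, so the sign is −
  Longitude: 24.621′ = 0.410350°; total 0.4103500
  hemisphere W, so the sign is −
Point 4:
  Latitude: 3 + 11.0388/60 = 3.1839800
  S → negative
  Lon: 179 + 31.22/60 = 179.5203333
  hemisphere W, so the sign is −

1. -44.203767, -107.657358
2. 78.645850, -152.099667
3. -86.989387, -0.410350
4. -3.183980, -179.520333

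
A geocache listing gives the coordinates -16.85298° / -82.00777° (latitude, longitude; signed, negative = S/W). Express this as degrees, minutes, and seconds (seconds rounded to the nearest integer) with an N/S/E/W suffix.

Latitude is negative → S; |value| = 16.852980
Lat: 0.852980° → 51.17880′; 0.17880 × 60 = 10.73″
Longitude is negative → W; |value| = 82.007770
Lon: whole degrees 82; 0.46620′ → 0′ and 27.97″

16°51′11″ S, 82°00′28″ W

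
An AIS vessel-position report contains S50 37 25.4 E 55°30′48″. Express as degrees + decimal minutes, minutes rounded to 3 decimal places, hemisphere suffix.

50° 37.423′ S, 55° 30.800′ E

Lat: seconds/60 = 0.42333; minutes = 37 + 0.42333 = 37.42333
λ: 30 + 48/60 = 30.80000′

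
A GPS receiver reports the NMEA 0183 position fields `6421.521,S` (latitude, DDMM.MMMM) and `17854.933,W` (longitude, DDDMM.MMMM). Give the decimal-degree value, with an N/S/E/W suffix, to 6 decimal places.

φ: split at 2 digits → 64° and 21.521′; 64 + 21.521/60 = 64.3586833
λ: split at 3 digits → 178° and 54.933′; 178 + 54.933/60 = 178.9155500

64.358683° S, 178.915550° W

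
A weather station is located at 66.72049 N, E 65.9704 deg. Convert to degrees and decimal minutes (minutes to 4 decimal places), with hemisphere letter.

66° 43.2294′ N, 65° 58.2240′ E

Lat: 66° + 0.720490 × 60 = 66° 43.229400′
λ: 65° + 0.970400 × 60 = 65° 58.224000′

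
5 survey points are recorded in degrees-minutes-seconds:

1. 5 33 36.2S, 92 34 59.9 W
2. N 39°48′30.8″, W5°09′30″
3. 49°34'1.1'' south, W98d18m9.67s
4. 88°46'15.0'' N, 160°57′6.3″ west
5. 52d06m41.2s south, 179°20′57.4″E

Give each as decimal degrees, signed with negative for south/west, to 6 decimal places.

Point 1:
  φ: 5° + 33/60 + 36.2/3600 = 5 + 0.550000 + 0.010056 = 5.5600556
  S → negative
  λ: 92 + 34/60 + 59.9/3600 = 92.5833056
  W ⇒ negate
Point 2:
  φ: 39° + 48/60 + 30.8/3600 = 39 + 0.800000 + 0.008556 = 39.8085556
  N ⇒ keep positive
  Longitude: 5 + 9/60 + 30/3600 = 5.1583333
  W → negative
Point 3:
  φ: 34′ + 1.1″ = 34.01833′; 49 + 34.01833/60 = 49.5669722
  S ⇒ negate
  λ: 18′ + 9.67″ = 18.16117′; 98 + 18.16117/60 = 98.3026861
  hemisphere W, so the sign is −
Point 4:
  φ: 88° + 46/60 + 15/3600 = 88 + 0.766667 + 0.004167 = 88.7708333
  N → positive
  Lon: 160° + 57/60 + 6.3/3600 = 160 + 0.950000 + 0.001750 = 160.9517500
  hemisphere W, so the sign is −
Point 5:
  φ: 52 + 6/60 + 41.2/3600 = 52.1114444
  hemisphere S, so the sign is −
  λ: 179 + 20/60 + 57.4/3600 = 179.3492778
  E → positive

1. -5.560056, -92.583306
2. 39.808556, -5.158333
3. -49.566972, -98.302686
4. 88.770833, -160.951750
5. -52.111444, 179.349278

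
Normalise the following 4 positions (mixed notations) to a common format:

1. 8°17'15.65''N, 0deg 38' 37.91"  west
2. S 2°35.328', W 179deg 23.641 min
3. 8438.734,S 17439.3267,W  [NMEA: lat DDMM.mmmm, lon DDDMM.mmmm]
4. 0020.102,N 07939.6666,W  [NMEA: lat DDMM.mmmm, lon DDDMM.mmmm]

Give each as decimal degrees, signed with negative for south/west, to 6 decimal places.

1. 8.287681, -0.643864
2. -2.588800, -179.394017
3. -84.645567, -174.655445
4. 0.335033, -79.661110

Point 1:
  Latitude: 8 + 17/60 + 15.65/3600 = 8.2876806
  N → positive
  λ: 38′ + 37.91″ = 38.63183′; 0 + 38.63183/60 = 0.6438639
  W ⇒ negate
Point 2:
  Lat: 2 + 35.328/60 = 2.5888000
  hemisphere S, so the sign is −
  Longitude: 179 + 23.641/60 = 179.3940167
  W ⇒ negate
Point 3:
  Lat: degrees = first 2 digits = 84, minutes = 38.734; 84 + 38.734/60 = 84.6455667
  hemisphere S, so the sign is −
  Longitude: split at 3 digits → 174° and 39.3267′; 174 + 39.3267/60 = 174.6554450
  W → negative
Point 4:
  φ: split at 2 digits → 00° and 20.102′; 0 + 20.102/60 = 0.3350333
  N → positive
  λ: degrees = first 3 digits = 79, minutes = 39.6666; 79 + 39.6666/60 = 79.6611100
  hemisphere W, so the sign is −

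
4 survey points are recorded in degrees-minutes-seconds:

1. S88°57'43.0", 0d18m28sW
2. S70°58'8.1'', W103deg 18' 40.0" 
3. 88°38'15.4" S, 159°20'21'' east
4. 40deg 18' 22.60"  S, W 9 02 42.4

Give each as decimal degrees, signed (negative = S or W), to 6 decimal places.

1. -88.961944, -0.307778
2. -70.968917, -103.311111
3. -88.637611, 159.339167
4. -40.306278, -9.045111

Point 1:
  Latitude: 88° + 57/60 + 43/3600 = 88 + 0.950000 + 0.011944 = 88.9619444
  hemisphere S, so the sign is −
  λ: 0 + 18/60 + 28/3600 = 0.3077778
  W → negative
Point 2:
  Lat: 70° + 58/60 + 8.1/3600 = 70 + 0.966667 + 0.002250 = 70.9689167
  S → negative
  λ: 103° + 18/60 + 40/3600 = 103 + 0.300000 + 0.011111 = 103.3111111
  W → negative
Point 3:
  Latitude: 88° + 38/60 + 15.4/3600 = 88 + 0.633333 + 0.004278 = 88.6376111
  hemisphere S, so the sign is −
  λ: 20′ + 21″ = 20.35000′; 159 + 20.35000/60 = 159.3391667
  E ⇒ keep positive
Point 4:
  φ: 40° + 18/60 + 22.6/3600 = 40 + 0.300000 + 0.006278 = 40.3062778
  S ⇒ negate
  λ: 9 + 2/60 + 42.4/3600 = 9.0451111
  W ⇒ negate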